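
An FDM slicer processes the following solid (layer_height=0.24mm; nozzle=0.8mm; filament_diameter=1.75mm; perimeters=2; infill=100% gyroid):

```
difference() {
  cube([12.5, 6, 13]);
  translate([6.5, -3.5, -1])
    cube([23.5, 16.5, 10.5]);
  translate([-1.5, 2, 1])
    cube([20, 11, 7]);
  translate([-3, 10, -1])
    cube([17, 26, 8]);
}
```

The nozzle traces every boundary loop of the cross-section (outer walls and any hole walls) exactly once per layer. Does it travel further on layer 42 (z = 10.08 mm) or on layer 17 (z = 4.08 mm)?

layer 42 (z = 10.08 mm)

Layer 42 (z = 10.08): the cube (footprint 12.5×6) is included at this height (perimeter 37.00 mm); the cube at (6.5, -3.5) does not reach this height (z outside [-1, 9.5]); the cube at (-1.5, 2) is absent (z outside [1, 8]); the cube at (-3, 10) does not reach this height (z outside [-1, 7]); Subtracting the remaining from the first: none of the subtracted shapes is present at this height, so the 12.5×6 cube is unchanged — boundary = 37.00 mm. So its perimeter = 37.00 mm. Layer 17 (z = 4.08): the cube (footprint 12.5×6) is included at this height (perimeter 37.00 mm); the cube at (6.5, -3.5) (footprint 23.5×16.5) is included at this height (perimeter 80.00 mm); the cube at (-1.5, 2) is present — its section is the full 20×11 rectangle (perimeter 62.00 mm); the cube at (-3, 10) (footprint 17×26) is included at this height (perimeter 86.00 mm); After the difference (first − rest): starting from the 12.5×6 cube, the 23.5×16.5 cube at (6.5, -3.5) partially overlaps it — only the 36.00 mm² overlap (of its 387.75 mm²) is removed, clipping the outline; the 20×11 cube at (-1.5, 2) partially overlaps it — only the 26.00 mm² overlap (of its 220.00 mm²) is removed, clipping the outline; the 17×26 cube at (-3, 10) misses the remaining region (no effect) — boundary = 17.00 mm. So its perimeter = 17.00 mm. Layer 42 is larger (37.00 vs 17.00 mm).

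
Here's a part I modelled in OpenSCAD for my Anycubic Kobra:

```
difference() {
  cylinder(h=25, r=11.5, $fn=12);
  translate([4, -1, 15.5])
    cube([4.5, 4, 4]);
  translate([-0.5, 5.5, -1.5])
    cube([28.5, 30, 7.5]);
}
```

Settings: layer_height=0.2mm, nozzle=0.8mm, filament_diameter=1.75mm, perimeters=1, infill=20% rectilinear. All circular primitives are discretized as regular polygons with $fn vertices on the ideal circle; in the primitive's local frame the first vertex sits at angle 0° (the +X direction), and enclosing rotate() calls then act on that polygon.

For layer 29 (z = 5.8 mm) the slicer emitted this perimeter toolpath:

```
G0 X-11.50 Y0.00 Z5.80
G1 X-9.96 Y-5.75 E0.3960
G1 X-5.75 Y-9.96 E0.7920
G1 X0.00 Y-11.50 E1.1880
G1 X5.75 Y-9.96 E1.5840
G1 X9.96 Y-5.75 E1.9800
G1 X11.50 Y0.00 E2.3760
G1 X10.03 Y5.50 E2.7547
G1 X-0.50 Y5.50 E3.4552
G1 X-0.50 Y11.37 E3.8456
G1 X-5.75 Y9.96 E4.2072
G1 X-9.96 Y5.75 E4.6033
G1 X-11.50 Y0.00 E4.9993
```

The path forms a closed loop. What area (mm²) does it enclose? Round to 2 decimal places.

Apply the shoelace formula to the sequence of (X, Y) vertices; enclosed area = 353.83 mm².

353.83 mm²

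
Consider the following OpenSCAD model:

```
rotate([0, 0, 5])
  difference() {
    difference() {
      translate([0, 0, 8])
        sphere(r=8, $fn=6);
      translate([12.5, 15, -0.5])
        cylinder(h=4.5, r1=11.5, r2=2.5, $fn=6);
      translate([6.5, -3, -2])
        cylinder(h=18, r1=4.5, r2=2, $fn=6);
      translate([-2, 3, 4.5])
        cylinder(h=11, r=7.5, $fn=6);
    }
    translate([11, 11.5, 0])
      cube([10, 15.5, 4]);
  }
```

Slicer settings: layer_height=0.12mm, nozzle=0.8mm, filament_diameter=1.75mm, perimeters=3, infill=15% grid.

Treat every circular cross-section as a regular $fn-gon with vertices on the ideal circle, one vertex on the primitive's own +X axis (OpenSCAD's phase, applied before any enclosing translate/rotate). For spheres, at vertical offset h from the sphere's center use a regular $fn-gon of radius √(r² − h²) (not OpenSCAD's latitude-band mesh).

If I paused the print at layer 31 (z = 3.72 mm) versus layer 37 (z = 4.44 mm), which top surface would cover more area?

layer 37 (z = 4.44 mm)

Layer 31 (z = 3.72): the sphere: section is a regular 6-gon, circumradius = √(r²−h²) = √(8²−4.28²) = 6.759 (area = (6/2)·6.759²·sin(360°/6) = 118.68 mm²); the cone at (12.5, 15) (r1=11.5→r2=2.5) has section circumradius 3.060 here — a regular 6-gon (area = (6/2)·3.060²·sin(360°/6) = 24.33 mm²); the cone at (6.5, -3): at t=0.318 of its height the radius interpolates to r₁+(r₂−r₁)t = 3.706, giving a regular 6-gon of that circumradius (area = (6/2)·3.706²·sin(360°/6) = 35.67 mm²); the cylinder at (-2, 3) is not intersected at this z (z outside [4.5, 15.5]); Subtracting the remaining from the first: starting from the r=8 sphere (118.68 mm²), the cone at (12.5, 15) misses the remaining region (no effect); the cone at (6.5, -3) partially overlaps it — only the 9.30 mm² overlap (of its 35.67 mm²) is removed, clipping the outline — area = 109.39 mm²; the cube at (11, 11.5) (footprint 10×15.5) is included at this height (area 155.00 mm²); After the difference (first − rest): starting from the result so far (109.39 mm²), the 10×15.5 cube at (11, 11.5) misses the remaining region (no effect) — area = 109.39 mm²; (rotated 5° about Z; rotation is an isometry so areas/perimeters/island counts are preserved). So its area = 109.39 mm². Layer 37 (z = 4.44): the sphere: section is a regular 6-gon, circumradius = √(r²−h²) = √(8²−3.56²) = 7.164 (area = (6/2)·7.164²·sin(360°/6) = 133.35 mm²); the cone at (12.5, 15) does not reach this height (z outside [-0.5, 4]); the cone at (6.5, -3) contributes a regular 6-gon of circumradius 3.606 (interpolated between r1=4.5 and r2=2 at t=0.358) (area = (6/2)·3.606²·sin(360°/6) = 33.78 mm²); the cylinder at (-2, 3) does not reach this height (z outside [4.5, 15.5]); Taking the first minus the rest: starting from the r=8 sphere (133.35 mm²), the cone at (6.5, -3) partially overlaps it — only the 10.70 mm² overlap (of its 33.78 mm²) is removed, clipping the outline — area = 122.65 mm²; the cube at (11, 11.5) does not reach this height (z outside [0, 4]); After the difference (first − rest): none of the subtracted shapes is present at this height, so the result so far is unchanged — area = 122.65 mm²; (rotated 5° about Z; rotation is an isometry so areas/perimeters/island counts are preserved). So its area = 122.65 mm². Layer 37 is larger (122.65 vs 109.39 mm²).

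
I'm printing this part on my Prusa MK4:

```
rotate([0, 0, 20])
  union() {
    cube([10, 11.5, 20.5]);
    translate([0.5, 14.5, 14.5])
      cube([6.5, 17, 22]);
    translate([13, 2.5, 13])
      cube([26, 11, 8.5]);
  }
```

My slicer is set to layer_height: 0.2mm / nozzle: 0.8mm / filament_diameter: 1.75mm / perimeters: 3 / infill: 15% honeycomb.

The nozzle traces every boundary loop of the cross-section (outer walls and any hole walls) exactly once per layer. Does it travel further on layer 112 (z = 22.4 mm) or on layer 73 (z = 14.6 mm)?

Layer 112 (z = 22.4): the cube is not intersected at this z (z outside [0, 20.5]); the 6.5×17 cube at (0.5, 14.5) contributes its full rectangle (perimeter 47.00 mm); the cube at (13, 2.5) does not reach this height (z outside [13, 21.5]); Combining (union): only the 6.5×17 cube at (0.5, 14.5) is present, so the union is just that shape — boundary = 47.00 mm; (rotated 20° about Z; rotation is an isometry so areas/perimeters/island counts are preserved). So its perimeter = 47.00 mm. Layer 73 (z = 14.6): the cube (footprint 10×11.5) is included at this height (perimeter 43.00 mm); the cube at (0.5, 14.5) (footprint 6.5×17) is included at this height (perimeter 47.00 mm); the cube at (13, 2.5) is present — its section is the full 26×11 rectangle (perimeter 74.00 mm); Taking the union: the 3 present regions are separate (no shared area or edge), so areas and boundary lengths simply add and each stays a separate island — boundary = 164.00 mm; (whole slice rotated 20° about Z — lengths, areas and connectivity unchanged). So its perimeter = 164.00 mm. Layer 73 is larger (164.00 vs 47.00 mm).

layer 73 (z = 14.6 mm)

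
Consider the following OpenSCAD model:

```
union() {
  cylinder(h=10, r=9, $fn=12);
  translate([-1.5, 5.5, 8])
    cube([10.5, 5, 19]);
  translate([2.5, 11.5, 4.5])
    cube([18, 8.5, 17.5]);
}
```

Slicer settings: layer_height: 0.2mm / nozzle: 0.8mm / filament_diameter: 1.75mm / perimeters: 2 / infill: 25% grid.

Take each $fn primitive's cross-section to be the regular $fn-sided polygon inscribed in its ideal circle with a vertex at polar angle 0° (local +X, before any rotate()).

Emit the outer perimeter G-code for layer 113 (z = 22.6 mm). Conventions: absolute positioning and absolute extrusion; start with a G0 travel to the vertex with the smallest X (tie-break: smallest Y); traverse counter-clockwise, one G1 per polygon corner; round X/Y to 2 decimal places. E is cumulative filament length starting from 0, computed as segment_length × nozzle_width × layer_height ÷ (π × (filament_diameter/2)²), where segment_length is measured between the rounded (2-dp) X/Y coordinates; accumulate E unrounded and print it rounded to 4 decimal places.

At z = 22.6 mm: the cylinder is not intersected at this z (z outside [0, 10]); the cube at (-1.5, 5.5) is present — its section is the full 10.5×5 rectangle; the cube at (2.5, 11.5) does not reach this height (z outside [4.5, 22]); Combining (union): only the 10.5×5 cube at (-1.5, 5.5) is present, so the union is just that shape — 1 connected region. The outline is a single polygon with 4 vertices. Extrusion per mm of travel: 0.8 × 0.2 / (π × 0.875²) = 0.066520. Accumulating E over each segment gives final E = 2.0621.

G0 X-1.50 Y5.50 Z22.60
G1 X9.00 Y5.50 E0.6985
G1 X9.00 Y10.50 E1.0311
G1 X-1.50 Y10.50 E1.7295
G1 X-1.50 Y5.50 E2.0621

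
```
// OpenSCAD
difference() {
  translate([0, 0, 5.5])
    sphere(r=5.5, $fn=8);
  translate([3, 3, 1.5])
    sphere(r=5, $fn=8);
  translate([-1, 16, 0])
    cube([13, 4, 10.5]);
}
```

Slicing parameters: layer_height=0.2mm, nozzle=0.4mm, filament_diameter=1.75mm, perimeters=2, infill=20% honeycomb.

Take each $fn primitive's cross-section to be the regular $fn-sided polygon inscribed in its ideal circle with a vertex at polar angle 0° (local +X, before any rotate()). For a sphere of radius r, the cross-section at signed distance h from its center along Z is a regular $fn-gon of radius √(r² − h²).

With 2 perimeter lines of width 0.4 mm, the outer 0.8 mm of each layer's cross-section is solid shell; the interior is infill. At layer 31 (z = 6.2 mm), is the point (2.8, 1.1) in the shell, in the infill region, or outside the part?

shell

At z = 6.2 mm: the r=5.5 sphere contributes a regular 8-gon of circumradius √(5.5²−0.7²) = 5.455; the r=5 sphere at (3, 3) contributes a regular 8-gon of circumradius √(5²−4.7²) = 1.706; the cube at (-1, 16) is present — its section is the full 13×4 rectangle; Taking the first minus the rest: starting from the r=5.5 sphere, the r=5 sphere at (3, 3) partially overlaps it — only the 6.92 mm² overlap (of its 8.23 mm²) is removed, clipping the outline; the 13×4 cube at (-1, 16) misses the remaining region (no effect) — 1 connected region. Overall, the cross-section is a single solid region. The nearest boundary edge runs (1.79, 1.79)→(3.00, 1.29); distance from the point to it = 0.26 mm. The point is inside the cross-section, 0.26 mm from the nearest boundary — within the 0.8 mm shell band (2 × 0.4).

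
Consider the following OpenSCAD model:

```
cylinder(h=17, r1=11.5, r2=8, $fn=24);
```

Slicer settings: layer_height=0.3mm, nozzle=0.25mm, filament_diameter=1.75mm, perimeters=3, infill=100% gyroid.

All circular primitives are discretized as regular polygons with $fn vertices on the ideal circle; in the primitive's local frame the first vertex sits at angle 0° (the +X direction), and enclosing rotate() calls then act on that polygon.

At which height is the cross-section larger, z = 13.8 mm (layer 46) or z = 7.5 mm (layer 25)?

Layer 46 (z = 13.8): the cone (r1=11.5→r2=8) has section circumradius 8.659 here — a regular 24-gon (area = (24/2)·8.659²·sin(360°/24) = 232.86 mm²). So its area = 232.86 mm². Layer 25 (z = 7.5): the cone (r1=11.5→r2=8) has section circumradius 9.956 here — a regular 24-gon (area = (24/2)·9.956²·sin(360°/24) = 307.85 mm²). So its area = 307.85 mm². Layer 25 is larger (307.85 vs 232.86 mm²).

layer 25 (z = 7.5 mm)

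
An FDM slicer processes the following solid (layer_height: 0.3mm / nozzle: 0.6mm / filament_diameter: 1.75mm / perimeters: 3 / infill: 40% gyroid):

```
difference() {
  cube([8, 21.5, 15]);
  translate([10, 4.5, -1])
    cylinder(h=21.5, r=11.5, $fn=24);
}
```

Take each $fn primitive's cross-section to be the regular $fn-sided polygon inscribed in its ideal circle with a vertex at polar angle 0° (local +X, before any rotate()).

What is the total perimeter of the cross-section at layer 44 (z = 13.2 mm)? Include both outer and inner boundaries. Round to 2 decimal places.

At z = 13.2 mm: the cube (footprint 8×21.5) is included at this height (perimeter 59.00 mm); the r=11.5 cylinder at (10, 4.5) gives a regular 24-gon of circumradius 11.5 (constant along its height) (perimeter = 2·24·11.500·sin(180°/24) = 72.05 mm); Taking the first minus the rest: starting from the 8×21.5 cube, the r=11.5 cylinder at (10, 4.5) partially overlaps it — only the 110.59 mm² overlap (of its 410.75 mm²) is removed, clipping the outline — boundary = 35.21 mm. Overall, the cross-section is a single solid region. Total boundary length (outer) = 35.21 mm.

35.21 mm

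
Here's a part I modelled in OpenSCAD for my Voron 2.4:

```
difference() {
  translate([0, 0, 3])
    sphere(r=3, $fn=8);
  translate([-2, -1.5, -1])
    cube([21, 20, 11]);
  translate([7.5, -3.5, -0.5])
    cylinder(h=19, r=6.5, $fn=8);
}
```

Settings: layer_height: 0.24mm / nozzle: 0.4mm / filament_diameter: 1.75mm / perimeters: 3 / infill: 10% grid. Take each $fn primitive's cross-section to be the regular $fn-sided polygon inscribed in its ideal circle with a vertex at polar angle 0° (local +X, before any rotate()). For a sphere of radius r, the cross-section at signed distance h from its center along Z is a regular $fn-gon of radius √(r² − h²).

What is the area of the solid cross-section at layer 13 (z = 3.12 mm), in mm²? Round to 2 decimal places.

6.45 mm²

At z = 3.12 mm: the sphere: section is a regular 8-gon, circumradius = √(r²−h²) = √(3²−0.12²) = 2.998 (area = (8/2)·2.998²·sin(360°/8) = 25.42 mm²); the cube at (-2, -1.5) is present — its section is the full 21×20 rectangle (area 420.00 mm²); the r=6.5 cylinder at (7.5, -3.5) gives a regular 8-gon of circumradius 6.5 (constant along its height) (area = (8/2)·6.500²·sin(360°/8) = 119.50 mm²); Subtracting the remaining from the first: starting from the r=3 sphere (25.42 mm²), the 21×20 cube at (-2, -1.5) partially overlaps it — only the 18.55 mm² overlap (of its 420.00 mm²) is removed, clipping the outline; the r=6.5 cylinder at (7.5, -3.5) partially overlaps it — only the 0.41 mm² overlap (of its 119.50 mm²) is removed, clipping the outline — area = 6.45 mm². Overall, the cross-section is a single solid region. Net area = 6.45 mm².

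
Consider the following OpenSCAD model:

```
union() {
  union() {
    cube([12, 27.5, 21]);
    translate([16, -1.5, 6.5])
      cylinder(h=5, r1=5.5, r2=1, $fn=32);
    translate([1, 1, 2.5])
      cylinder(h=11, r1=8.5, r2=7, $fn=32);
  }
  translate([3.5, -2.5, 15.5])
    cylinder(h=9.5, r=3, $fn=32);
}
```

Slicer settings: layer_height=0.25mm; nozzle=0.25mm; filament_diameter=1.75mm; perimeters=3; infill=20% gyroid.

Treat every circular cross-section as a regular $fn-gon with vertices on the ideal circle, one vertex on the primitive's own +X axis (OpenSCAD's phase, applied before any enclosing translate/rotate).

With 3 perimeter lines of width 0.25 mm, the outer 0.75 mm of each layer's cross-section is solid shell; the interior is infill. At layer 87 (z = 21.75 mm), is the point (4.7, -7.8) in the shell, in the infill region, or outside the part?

At z = 21.75 mm: the cube is absent (z outside [0, 21]); the cone at (16, -1.5) is not intersected at this z (z outside [6.5, 11.5]); the cone at (1, 1) does not reach this height (z outside [2.5, 13.5]); Combining (union): nothing is present at this height; the r=3 cylinder at (3.5, -2.5) contributes a regular 32-gon of circumradius 3; Taking the union: only the r=3 cylinder at (3.5, -2.5) is present, so the union is just that shape — 1 connected region. Overall, the cross-section is a single solid region. The nearest boundary edge runs (3.50, -5.50)→(4.09, -5.44); distance from the point to it = 2.44 mm. The point is not inside any of the regions above, so it lies outside the cross-section (2.44 mm from the nearest boundary).

outside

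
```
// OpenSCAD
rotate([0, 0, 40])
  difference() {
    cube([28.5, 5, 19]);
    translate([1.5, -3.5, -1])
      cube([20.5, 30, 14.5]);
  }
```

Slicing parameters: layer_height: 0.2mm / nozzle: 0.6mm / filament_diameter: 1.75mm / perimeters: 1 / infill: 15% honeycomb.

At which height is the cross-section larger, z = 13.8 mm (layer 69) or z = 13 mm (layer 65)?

layer 69 (z = 13.8 mm)

Layer 69 (z = 13.8): the 28.5×5 cube contributes its full rectangle (area 142.50 mm²); the cube at (1.5, -3.5) is absent (z outside [-1, 13.5]); After the difference (first − rest): none of the subtracted shapes is present at this height, so the 28.5×5 cube is unchanged — area = 142.50 mm²; (rotated 40° about Z; rotation is an isometry so areas/perimeters/island counts are preserved). So its area = 142.50 mm². Layer 65 (z = 13): the cube is present — its section is the full 28.5×5 rectangle (area 142.50 mm²); the cube at (1.5, -3.5) is present — its section is the full 20.5×30 rectangle (area 615.00 mm²); After the difference (first − rest): starting from the 28.5×5 cube (142.50 mm²), the 20.5×30 cube at (1.5, -3.5) partially overlaps it — only the 102.50 mm² overlap (of its 615.00 mm²) is removed, clipping the outline — area = 40.00 mm²; (rotated 40° about Z; rotation is an isometry so areas/perimeters/island counts are preserved). So its area = 40.00 mm². Layer 69 is larger (142.50 vs 40.00 mm²).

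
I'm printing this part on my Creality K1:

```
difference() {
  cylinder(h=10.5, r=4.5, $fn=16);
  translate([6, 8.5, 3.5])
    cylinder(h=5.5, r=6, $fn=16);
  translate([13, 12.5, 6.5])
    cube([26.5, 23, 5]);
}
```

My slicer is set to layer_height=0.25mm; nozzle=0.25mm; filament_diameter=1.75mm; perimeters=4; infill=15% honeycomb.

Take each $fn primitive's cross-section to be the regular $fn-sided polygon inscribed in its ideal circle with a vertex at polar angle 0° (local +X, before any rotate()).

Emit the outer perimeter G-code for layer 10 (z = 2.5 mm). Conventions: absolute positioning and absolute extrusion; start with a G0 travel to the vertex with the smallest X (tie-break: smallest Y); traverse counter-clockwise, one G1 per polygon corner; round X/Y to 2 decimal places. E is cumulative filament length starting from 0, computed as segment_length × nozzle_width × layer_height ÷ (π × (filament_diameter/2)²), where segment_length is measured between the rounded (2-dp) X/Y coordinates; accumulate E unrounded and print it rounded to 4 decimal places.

G0 X-4.50 Y0.00 Z2.50
G1 X-4.16 Y-1.72 E0.0456
G1 X-3.18 Y-3.18 E0.0912
G1 X-1.72 Y-4.16 E0.1369
G1 X0.00 Y-4.50 E0.1825
G1 X1.72 Y-4.16 E0.2281
G1 X3.18 Y-3.18 E0.2737
G1 X4.16 Y-1.72 E0.3194
G1 X4.50 Y0.00 E0.3650
G1 X4.16 Y1.72 E0.4106
G1 X3.18 Y3.18 E0.4562
G1 X1.72 Y4.16 E0.5019
G1 X0.00 Y4.50 E0.5475
G1 X-1.72 Y4.16 E0.5931
G1 X-3.18 Y3.18 E0.6387
G1 X-4.16 Y1.72 E0.6844
G1 X-4.50 Y0.00 E0.7300

At z = 2.5 mm: the r=4.5 cylinder contributes a regular 16-gon of circumradius 4.5; the cylinder at (6, 8.5) is absent (z outside [3.5, 9]); the cube at (13, 12.5) does not reach this height (z outside [6.5, 11.5]); After the difference (first − rest): none of the subtracted shapes is present at this height, so the r=4.5 cylinder is unchanged — 1 connected region. The outline is a single polygon with 16 vertices. Extrusion per mm of travel: 0.25 × 0.25 / (π × 0.875²) = 0.025984. Accumulating E over each segment gives final E = 0.7300.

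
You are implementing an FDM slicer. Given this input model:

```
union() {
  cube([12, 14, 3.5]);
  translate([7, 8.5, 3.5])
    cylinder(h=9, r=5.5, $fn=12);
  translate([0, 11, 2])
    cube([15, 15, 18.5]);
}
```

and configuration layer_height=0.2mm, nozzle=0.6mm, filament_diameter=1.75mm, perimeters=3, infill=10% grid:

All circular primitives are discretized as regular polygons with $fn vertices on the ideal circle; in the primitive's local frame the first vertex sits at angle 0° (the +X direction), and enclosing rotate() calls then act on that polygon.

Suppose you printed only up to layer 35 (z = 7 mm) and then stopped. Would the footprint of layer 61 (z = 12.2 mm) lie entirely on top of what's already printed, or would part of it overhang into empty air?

Compare the two slices. At z = 7: the cube is absent (z outside [0, 3.5]); the cylinder at (7, 8.5): section is a regular 12-gon, circumradius r=5.5 (area = (12/2)·5.500²·sin(360°/12) = 90.75 mm²); the cube at (0, 11) is present — its section is the full 15×15 rectangle (area 225.00 mm²); Combining (union): the regions partially overlap — summed areas 315.75 mm² minus the doubly-counted overlap 19.55 mm² gives 296.20 mm² — area = 296.20 mm². At z = 12.2: the cube is absent (z outside [0, 3.5]); the r=5.5 cylinder at (7, 8.5) contributes a regular 12-gon of circumradius 5.5 (area = (12/2)·5.500²·sin(360°/12) = 90.75 mm²); the cube at (0, 11) (footprint 15×15) is included at this height (area 225.00 mm²); Combining (union): the regions partially overlap — summed areas 315.75 mm² minus the doubly-counted overlap 19.55 mm² gives 296.20 mm² — area = 296.20 mm². Checking containment: the cross-section at z = 12.2 is a subset of the cross-section at z = 7.

entirely on top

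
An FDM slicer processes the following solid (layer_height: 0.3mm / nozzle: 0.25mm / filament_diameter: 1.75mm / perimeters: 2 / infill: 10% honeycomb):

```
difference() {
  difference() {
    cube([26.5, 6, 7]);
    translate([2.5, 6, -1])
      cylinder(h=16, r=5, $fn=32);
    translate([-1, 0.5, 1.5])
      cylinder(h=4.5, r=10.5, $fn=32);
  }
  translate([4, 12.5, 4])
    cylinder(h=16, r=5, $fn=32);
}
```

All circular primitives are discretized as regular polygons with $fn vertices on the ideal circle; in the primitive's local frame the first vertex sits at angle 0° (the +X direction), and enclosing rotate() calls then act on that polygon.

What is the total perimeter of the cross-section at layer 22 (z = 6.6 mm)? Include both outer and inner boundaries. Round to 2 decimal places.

63.66 mm

At z = 6.6 mm: the cube (footprint 26.5×6) is included at this height (perimeter 65.00 mm); the r=5 cylinder at (2.5, 6) contributes a regular 32-gon of circumradius 5 (perimeter = 2·32·5.000·sin(180°/32) = 31.37 mm); the cylinder at (-1, 0.5) does not reach this height (z outside [1.5, 6]); Taking the first minus the rest: starting from the 26.5×6 cube, the r=5 cylinder at (2.5, 6) partially overlaps it — only the 31.42 mm² overlap (of its 78.04 mm²) is removed, clipping the outline — boundary = 63.66 mm; the r=5 cylinder at (4, 12.5) contributes a regular 32-gon of circumradius 5 (perimeter = 2·32·5.000·sin(180°/32) = 31.37 mm); After the difference (first − rest): starting from that combined region, the r=5 cylinder at (4, 12.5) misses the remaining region (no effect) — boundary = 63.66 mm. Overall, the cross-section is a single solid region. Total boundary length (outer) = 63.66 mm.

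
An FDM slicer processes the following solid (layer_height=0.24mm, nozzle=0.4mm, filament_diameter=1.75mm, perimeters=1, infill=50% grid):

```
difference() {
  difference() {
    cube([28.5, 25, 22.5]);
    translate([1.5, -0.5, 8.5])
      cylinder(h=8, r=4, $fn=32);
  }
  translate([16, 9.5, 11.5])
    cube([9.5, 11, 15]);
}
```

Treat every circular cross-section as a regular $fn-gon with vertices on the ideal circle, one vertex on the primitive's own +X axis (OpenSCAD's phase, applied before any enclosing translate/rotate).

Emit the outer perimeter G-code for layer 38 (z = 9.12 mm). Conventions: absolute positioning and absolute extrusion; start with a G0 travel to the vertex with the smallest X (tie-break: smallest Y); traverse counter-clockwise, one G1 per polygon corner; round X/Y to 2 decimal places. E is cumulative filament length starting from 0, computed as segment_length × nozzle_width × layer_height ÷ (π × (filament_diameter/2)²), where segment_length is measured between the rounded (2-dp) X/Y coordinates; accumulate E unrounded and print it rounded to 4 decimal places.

At z = 9.12 mm: the cube (footprint 28.5×25) is included at this height; the cylinder at (1.5, -0.5): section is a regular 32-gon, circumradius r=4; After the difference (first − rest): starting from the 28.5×25 cube, the r=4 cylinder at (1.5, -0.5) partially overlaps it — only the 15.58 mm² overlap (of its 49.94 mm²) is removed, clipping the outline — 1 connected region; the cube at (16, 9.5) does not reach this height (z outside [11.5, 26.5]); After the difference (first − rest): none of the subtracted shapes is present at this height, so the result so far is unchanged — 1 connected region. The outline is a single polygon with 14 vertices. Extrusion per mm of travel: 0.4 × 0.24 / (π × 0.875²) = 0.039912. Accumulating E over each segment gives final E = 4.2171.

G0 X0.00 Y3.20 Z9.12
G1 X0.72 Y3.42 E0.0300
G1 X1.50 Y3.50 E0.0613
G1 X2.28 Y3.42 E0.0926
G1 X3.03 Y3.20 E0.1238
G1 X3.72 Y2.83 E0.1551
G1 X4.33 Y2.33 E0.1866
G1 X4.83 Y1.72 E0.2180
G1 X5.20 Y1.03 E0.2493
G1 X5.42 Y0.28 E0.2805
G1 X5.45 Y0.00 E0.2917
G1 X28.50 Y0.00 E1.2117
G1 X28.50 Y25.00 E2.2095
G1 X0.00 Y25.00 E3.3470
G1 X0.00 Y3.20 E4.2171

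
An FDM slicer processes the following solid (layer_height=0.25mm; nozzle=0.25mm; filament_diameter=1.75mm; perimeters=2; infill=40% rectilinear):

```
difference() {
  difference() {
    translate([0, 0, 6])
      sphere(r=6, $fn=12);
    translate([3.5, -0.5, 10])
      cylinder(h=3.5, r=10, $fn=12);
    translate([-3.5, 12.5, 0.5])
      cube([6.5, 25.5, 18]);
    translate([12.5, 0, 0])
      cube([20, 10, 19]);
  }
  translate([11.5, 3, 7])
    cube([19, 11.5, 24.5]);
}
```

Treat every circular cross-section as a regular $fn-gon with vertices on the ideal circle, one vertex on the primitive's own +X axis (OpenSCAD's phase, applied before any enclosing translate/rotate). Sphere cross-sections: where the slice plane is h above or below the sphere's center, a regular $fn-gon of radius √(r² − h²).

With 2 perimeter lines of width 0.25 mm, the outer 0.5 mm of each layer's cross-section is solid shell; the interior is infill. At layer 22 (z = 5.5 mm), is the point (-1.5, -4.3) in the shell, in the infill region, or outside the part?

At z = 5.5 mm: the r=6 sphere slices to a regular 12-gon of circumradius 5.979 (√(r²−h²) with h=0.5 from center); the cylinder at (3.5, -0.5) is not intersected at this z (z outside [10, 13.5]); the cube at (-3.5, 12.5) is present — its section is the full 6.5×25.5 rectangle; the 20×10 cube at (12.5, 0) contributes its full rectangle; Taking the first minus the rest: starting from the r=6 sphere, the 6.5×25.5 cube at (-3.5, 12.5) misses the remaining region (no effect); the 20×10 cube at (12.5, 0) misses the remaining region (no effect) — 1 connected region; the cube at (11.5, 3) does not reach this height (z outside [7, 31.5]); Taking the first minus the rest: none of the subtracted shapes is present at this height, so the result so far is unchanged — 1 connected region. Overall, the cross-section is a single solid region. The nearest boundary edge runs (-0.00, -5.98)→(-2.99, -5.18); distance from the point to it = 1.23 mm. The point is inside the cross-section and 1.23 mm from the nearest boundary — more than the 0.5 mm shell width (2 × 0.25), so it's in the infill interior.

infill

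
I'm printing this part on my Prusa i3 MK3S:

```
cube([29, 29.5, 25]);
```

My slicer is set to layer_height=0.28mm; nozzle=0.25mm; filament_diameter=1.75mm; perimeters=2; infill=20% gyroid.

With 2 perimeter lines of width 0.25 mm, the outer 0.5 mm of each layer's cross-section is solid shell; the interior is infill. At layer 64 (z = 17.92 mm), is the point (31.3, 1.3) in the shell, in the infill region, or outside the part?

At z = 17.92 mm: the cube is present — its section is the full 29×29.5 rectangle. Overall, the cross-section is a single solid region. The nearest boundary edge runs (29.00, 0.00)→(29.00, 29.50); distance from the point to it = 2.30 mm. The point is not inside any of the regions above, so it lies outside the cross-section (2.30 mm from the nearest boundary).

outside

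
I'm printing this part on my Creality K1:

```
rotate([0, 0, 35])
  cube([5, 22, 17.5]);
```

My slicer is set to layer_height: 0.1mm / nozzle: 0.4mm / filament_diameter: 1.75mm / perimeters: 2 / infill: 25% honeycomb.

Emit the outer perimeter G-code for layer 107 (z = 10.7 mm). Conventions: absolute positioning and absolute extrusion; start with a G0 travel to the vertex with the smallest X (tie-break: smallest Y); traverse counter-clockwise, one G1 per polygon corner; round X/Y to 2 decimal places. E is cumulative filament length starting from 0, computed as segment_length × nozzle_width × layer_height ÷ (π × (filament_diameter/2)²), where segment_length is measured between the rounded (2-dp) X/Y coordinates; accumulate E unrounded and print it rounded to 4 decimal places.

G0 X-12.62 Y18.02 Z10.70
G1 X0.00 Y0.00 E0.3659
G1 X4.10 Y2.87 E0.4491
G1 X-8.52 Y20.89 E0.8149
G1 X-12.62 Y18.02 E0.8982

At z = 10.7 mm: the cube is present — its section is the full 5×22 rectangle; (whole slice rotated 35° about Z — lengths, areas and connectivity unchanged). The outline is a single polygon with 4 vertices. Extrusion per mm of travel: 0.4 × 0.1 / (π × 0.875²) = 0.016630. Accumulating E over each segment gives final E = 0.8982.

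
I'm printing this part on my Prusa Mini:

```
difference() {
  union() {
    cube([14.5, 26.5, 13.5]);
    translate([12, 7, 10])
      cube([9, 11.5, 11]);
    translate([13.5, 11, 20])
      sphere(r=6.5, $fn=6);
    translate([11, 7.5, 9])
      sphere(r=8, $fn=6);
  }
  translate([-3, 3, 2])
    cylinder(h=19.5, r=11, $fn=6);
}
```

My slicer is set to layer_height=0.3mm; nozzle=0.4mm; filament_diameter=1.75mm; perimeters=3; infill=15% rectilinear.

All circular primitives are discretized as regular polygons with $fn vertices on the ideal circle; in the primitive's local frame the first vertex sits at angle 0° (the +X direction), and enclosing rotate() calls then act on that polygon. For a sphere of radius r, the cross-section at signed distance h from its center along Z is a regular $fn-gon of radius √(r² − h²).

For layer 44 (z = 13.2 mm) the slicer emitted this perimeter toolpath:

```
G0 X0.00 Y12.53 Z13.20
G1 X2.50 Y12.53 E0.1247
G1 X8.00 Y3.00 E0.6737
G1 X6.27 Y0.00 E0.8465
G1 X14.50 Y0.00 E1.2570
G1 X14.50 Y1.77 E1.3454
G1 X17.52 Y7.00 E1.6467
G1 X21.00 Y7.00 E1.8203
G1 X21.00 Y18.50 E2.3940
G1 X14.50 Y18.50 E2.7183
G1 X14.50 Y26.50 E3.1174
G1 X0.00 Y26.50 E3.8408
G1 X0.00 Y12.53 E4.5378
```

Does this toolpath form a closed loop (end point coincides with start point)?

Start point (G0): (0.00, 12.53). End point (last G1): the path returns to the start — closed.

yes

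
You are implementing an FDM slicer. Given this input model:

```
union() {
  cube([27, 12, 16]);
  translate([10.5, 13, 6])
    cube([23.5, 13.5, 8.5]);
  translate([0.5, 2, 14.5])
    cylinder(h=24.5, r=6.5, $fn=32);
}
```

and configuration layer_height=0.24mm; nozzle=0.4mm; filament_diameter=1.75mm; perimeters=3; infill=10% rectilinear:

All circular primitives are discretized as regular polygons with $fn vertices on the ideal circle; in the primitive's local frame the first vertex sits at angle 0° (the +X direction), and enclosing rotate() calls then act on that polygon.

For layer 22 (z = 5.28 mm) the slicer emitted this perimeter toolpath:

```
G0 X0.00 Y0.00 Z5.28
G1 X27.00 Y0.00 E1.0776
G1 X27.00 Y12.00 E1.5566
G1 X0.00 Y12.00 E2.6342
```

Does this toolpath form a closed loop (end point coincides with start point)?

Start point (G0): (0.00, 0.00). End point (last G1): the path does not return to the start — open.

no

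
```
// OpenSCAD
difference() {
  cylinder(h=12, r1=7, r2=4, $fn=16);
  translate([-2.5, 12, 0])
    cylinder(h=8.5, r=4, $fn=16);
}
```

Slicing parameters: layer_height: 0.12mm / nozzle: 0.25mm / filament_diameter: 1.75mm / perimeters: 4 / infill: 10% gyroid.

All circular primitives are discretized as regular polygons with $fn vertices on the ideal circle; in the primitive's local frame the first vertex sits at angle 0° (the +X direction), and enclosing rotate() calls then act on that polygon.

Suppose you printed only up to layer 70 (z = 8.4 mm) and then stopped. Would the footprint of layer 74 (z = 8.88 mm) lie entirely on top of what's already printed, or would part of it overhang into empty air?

entirely on top

Compare the two slices. At z = 8.4: the cone: at t=0.700 of its height the radius interpolates to r₁+(r₂−r₁)t = 4.900, giving a regular 16-gon of that circumradius (area = (16/2)·4.900²·sin(360°/16) = 73.51 mm²); the r=4 cylinder at (-2.5, 12) contributes a regular 16-gon of circumradius 4 (area = (16/2)·4.000²·sin(360°/16) = 48.98 mm²); Taking the first minus the rest: starting from the cone (73.51 mm²), the r=4 cylinder at (-2.5, 12) misses the remaining region (no effect) — area = 73.51 mm². At z = 8.88: the cone (r1=7→r2=4) has section circumradius 4.780 here — a regular 16-gon (area = (16/2)·4.780²·sin(360°/16) = 69.95 mm²); the cylinder at (-2.5, 12) is absent (z outside [0, 8.5]); After the difference (first − rest): none of the subtracted shapes is present at this height, so the cone is unchanged — area = 69.95 mm². Checking containment: the cross-section at z = 8.88 is a subset of the cross-section at z = 8.4.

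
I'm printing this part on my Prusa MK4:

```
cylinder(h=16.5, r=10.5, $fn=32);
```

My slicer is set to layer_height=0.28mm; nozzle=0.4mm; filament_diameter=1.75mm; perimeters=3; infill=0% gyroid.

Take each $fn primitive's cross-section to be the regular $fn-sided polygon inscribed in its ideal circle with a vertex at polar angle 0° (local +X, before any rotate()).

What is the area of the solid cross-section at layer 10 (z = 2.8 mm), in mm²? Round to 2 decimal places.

At z = 2.8 mm: the r=10.5 cylinder contributes a regular 32-gon of circumradius 10.5 (area = (32/2)·10.500²·sin(360°/32) = 344.14 mm²). Overall, the cross-section is a single solid region. Net area = 344.14 mm².

344.14 mm²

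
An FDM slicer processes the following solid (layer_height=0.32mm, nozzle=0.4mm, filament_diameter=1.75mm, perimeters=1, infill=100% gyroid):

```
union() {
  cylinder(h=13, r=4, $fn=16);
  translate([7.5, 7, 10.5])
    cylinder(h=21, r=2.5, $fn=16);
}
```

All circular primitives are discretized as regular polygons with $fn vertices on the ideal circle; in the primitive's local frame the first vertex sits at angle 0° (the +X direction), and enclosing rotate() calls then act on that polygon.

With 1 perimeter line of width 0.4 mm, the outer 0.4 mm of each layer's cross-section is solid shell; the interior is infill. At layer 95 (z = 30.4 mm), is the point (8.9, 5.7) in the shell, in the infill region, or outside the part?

At z = 30.4 mm: the cylinder does not reach this height (z outside [0, 13]); the r=2.5 cylinder at (7.5, 7) contributes a regular 16-gon of circumradius 2.5; Merging all regions: only the r=2.5 cylinder at (7.5, 7) is present, so the union is just that shape — 1 connected region. Overall, the cross-section is a single solid region. The nearest boundary edge runs (9.27, 5.23)→(9.81, 6.04); distance from the point to it = 0.57 mm. The point is inside the cross-section and 0.57 mm from the nearest boundary — more than the 0.4 mm shell width (1 × 0.4), so it's in the infill interior.

infill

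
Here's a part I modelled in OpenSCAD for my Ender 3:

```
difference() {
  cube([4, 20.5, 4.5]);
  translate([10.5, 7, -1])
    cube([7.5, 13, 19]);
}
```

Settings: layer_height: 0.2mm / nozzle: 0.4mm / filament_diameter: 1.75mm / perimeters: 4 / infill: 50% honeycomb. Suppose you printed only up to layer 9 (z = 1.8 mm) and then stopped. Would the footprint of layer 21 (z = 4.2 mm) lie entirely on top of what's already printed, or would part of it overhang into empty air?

Compare the two slices. At z = 1.8: the 4×20.5 cube contributes its full rectangle (area 82.00 mm²); the cube at (10.5, 7) is present — its section is the full 7.5×13 rectangle (area 97.50 mm²); Subtracting the remaining from the first: starting from the 4×20.5 cube (82.00 mm²), the 7.5×13 cube at (10.5, 7) misses the remaining region (no effect) — area = 82.00 mm². At z = 4.2: the cube (footprint 4×20.5) is included at this height (area 82.00 mm²); the 7.5×13 cube at (10.5, 7) contributes its full rectangle (area 97.50 mm²); Taking the first minus the rest: starting from the 4×20.5 cube (82.00 mm²), the 7.5×13 cube at (10.5, 7) misses the remaining region (no effect) — area = 82.00 mm². Checking containment: the cross-section at z = 4.2 is a subset of the cross-section at z = 1.8.

entirely on top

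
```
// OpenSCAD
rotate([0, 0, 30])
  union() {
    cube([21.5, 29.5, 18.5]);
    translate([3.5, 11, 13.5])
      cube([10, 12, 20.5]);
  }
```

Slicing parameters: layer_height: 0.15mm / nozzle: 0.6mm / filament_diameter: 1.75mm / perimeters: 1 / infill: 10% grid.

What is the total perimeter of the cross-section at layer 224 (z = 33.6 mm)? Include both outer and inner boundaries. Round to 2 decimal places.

At z = 33.6 mm: the cube does not reach this height (z outside [0, 18.5]); the cube at (3.5, 11) (footprint 10×12) is included at this height (perimeter 44.00 mm); Taking the union: only the 10×12 cube at (3.5, 11) is present, so the union is just that shape — boundary = 44.00 mm; (rotated 30° about Z; rotation is an isometry so areas/perimeters/island counts are preserved). Overall, the cross-section is a single solid region. Total boundary length (outer) = 44.00 mm.

44.00 mm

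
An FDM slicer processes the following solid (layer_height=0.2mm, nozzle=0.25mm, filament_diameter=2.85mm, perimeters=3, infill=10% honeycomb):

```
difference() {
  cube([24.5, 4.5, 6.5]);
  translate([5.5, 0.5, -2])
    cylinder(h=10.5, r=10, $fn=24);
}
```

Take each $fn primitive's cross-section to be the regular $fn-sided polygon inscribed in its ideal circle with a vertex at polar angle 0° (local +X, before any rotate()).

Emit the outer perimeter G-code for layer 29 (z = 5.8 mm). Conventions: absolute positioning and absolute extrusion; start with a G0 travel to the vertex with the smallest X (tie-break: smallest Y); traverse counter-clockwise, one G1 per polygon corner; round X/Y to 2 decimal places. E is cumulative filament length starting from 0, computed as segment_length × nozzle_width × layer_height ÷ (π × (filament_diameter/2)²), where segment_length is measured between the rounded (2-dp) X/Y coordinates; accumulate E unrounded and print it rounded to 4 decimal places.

G0 X14.57 Y4.50 Z5.80
G1 X15.16 Y3.09 E0.0120
G1 X15.50 Y0.50 E0.0325
G1 X15.43 Y0.00 E0.0364
G1 X24.50 Y0.00 E0.1075
G1 X24.50 Y4.50 E0.1428
G1 X14.57 Y4.50 E0.2206

At z = 5.8 mm: the cube is present — its section is the full 24.5×4.5 rectangle; the cylinder at (5.5, 0.5): section is a regular 24-gon, circumradius r=10; Taking the first minus the rest: starting from the 24.5×4.5 cube, the r=10 cylinder at (5.5, 0.5) partially overlaps it — only the 68.40 mm² overlap (of its 310.58 mm²) is removed, clipping the outline — 1 connected region. The outline is a single polygon with 6 vertices. Extrusion per mm of travel: 0.25 × 0.2 / (π × 1.425²) = 0.007838. Accumulating E over each segment gives final E = 0.2206.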